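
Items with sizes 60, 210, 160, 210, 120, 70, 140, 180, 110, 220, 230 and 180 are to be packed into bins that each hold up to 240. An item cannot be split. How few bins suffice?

Total = 230 + 220 + 210 + 210 + 180 + 180 + 160 + 140 + 120 + 110 + 70 + 60 = 1890.
Lower bound: ⌈1890/240⌉ = 8 bins.
A packing using 9 bins:
  bin 1: 230 = 230
  bin 2: 220 = 220
  bin 3: 210 = 210
  bin 4: 210 = 210
  bin 5: 180 + 60 = 240
  bin 6: 180 = 180
  bin 7: 160 + 70 = 230
  bin 8: 140 = 140
  bin 9: 120 + 110 = 230
No arrangement into 8 bins stays within capacity, so 9 is optimal.

9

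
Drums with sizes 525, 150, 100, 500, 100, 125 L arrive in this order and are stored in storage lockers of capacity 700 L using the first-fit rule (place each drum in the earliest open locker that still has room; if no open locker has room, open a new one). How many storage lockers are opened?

3

  525 → locker 1 (new)  [load 525/700]
  150 → locker 1  [load 675/700]
  100 → locker 2 (new)  [load 100/700]
  500 → locker 2  [load 600/700]
  100 → locker 2  [load 700/700]
  125 → locker 3 (new)  [load 125/700]
3 storage lockers opened.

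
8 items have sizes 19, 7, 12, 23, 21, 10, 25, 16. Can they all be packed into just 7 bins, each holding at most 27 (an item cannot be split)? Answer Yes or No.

A valid assignment using 6 bins:
  bin 1: 25 = 25
  bin 2: 23 = 23
  bin 3: 21 = 21
  bin 4: 19 + 7 = 26
  bin 5: 16 + 10 = 26
  bin 6: 12 = 12
That uses only 6 ≤ 7, so 7 bins are enough.

Yes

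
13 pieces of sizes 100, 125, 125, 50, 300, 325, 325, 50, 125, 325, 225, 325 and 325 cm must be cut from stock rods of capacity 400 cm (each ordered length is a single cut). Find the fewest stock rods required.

8

Total = 325 + 325 + 325 + 325 + 325 + 300 + 225 + 125 + 125 + 125 + 100 + 50 + 50 = 2725 cm.
Lower bound: ⌈2725/400⌉ = 7 stock rods.
A packing using 8 stock rods:
  stock rod 1: 325 + 50 = 375
  stock rod 2: 325 + 50 = 375
  stock rod 3: 325 = 325
  stock rod 4: 325 = 325
  stock rod 5: 325 = 325
  stock rod 6: 300 + 100 = 400
  stock rod 7: 225 + 125 = 350
  stock rod 8: 125 + 125 = 250
No arrangement into 7 stock rods stays within capacity, so 8 is optimal.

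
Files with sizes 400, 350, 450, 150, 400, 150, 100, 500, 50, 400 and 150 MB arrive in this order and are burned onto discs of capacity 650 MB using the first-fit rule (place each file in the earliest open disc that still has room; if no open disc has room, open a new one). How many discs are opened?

  400 → disc 1 (new)  [load 400/650]
  350 → disc 2 (new)  [load 350/650]
  450 → disc 3 (new)  [load 450/650]
  150 → disc 1  [load 550/650]
  400 → disc 4 (new)  [load 400/650]
  150 → disc 2  [load 500/650]
  100 → disc 1  [load 650/650]
  500 → disc 5 (new)  [load 500/650]
  50 → disc 2  [load 550/650]
  400 → disc 6 (new)  [load 400/650]
  150 → disc 3  [load 600/650]
6 discs opened.

6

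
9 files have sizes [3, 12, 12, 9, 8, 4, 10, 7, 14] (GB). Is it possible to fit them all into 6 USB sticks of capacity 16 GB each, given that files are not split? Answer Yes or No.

Yes

A valid assignment using 6 USB sticks:
  USB stick 1: 14 = 14
  USB stick 2: 12 + 4 = 16
  USB stick 3: 12 + 3 = 15
  USB stick 4: 10 = 10
  USB stick 5: 9 + 7 = 16
  USB stick 6: 8 = 8
Every load is within 16 GB, so 6 USB sticks suffice.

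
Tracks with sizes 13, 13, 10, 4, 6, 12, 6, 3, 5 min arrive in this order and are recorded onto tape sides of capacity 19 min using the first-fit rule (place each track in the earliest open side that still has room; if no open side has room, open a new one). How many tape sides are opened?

4

  13 → side 1 (new)  [load 13/19]
  13 → side 2 (new)  [load 13/19]
  10 → side 3 (new)  [load 10/19]
  4 → side 1  [load 17/19]
  6 → side 2  [load 19/19]
  12 → side 4 (new)  [load 12/19]
  6 → side 3  [load 16/19]
  3 → side 3  [load 19/19]
  5 → side 4  [load 17/19]
4 tape sides opened.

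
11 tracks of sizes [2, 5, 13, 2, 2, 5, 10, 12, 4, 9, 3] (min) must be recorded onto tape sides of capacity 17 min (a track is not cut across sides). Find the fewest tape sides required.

Total = 13 + 12 + 10 + 9 + 5 + 5 + 4 + 3 + 2 + 2 + 2 = 67 min.
Lower bound: ⌈67/17⌉ = 4 tape sides.
A packing using 4 tape sides:
  side 1: 13 + 4 = 17
  side 2: 12 + 5 = 17
  side 3: 10 + 5 + 2 = 17
  side 4: 9 + 3 + 2 + 2 = 16
This matches the lower bound, so 4 is optimal.

4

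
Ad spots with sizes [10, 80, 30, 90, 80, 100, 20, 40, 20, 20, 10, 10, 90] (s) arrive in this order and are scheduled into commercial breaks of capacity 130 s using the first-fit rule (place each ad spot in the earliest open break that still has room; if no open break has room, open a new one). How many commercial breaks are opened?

  10 → break 1 (new)  [load 10/130]
  80 → break 1  [load 90/130]
  30 → break 1  [load 120/130]
  90 → break 2 (new)  [load 90/130]
  80 → break 3 (new)  [load 80/130]
  100 → break 4 (new)  [load 100/130]
  20 → break 2  [load 110/130]
  40 → break 3  [load 120/130]
  20 → break 2  [load 130/130]
  20 → break 4  [load 120/130]
  10 → break 1  [load 130/130]
  10 → break 3  [load 130/130]
  90 → break 5 (new)  [load 90/130]
5 commercial breaks opened.

5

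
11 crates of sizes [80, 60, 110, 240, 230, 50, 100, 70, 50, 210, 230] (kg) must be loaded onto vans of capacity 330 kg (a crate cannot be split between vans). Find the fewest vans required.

Total = 240 + 230 + 230 + 210 + 110 + 100 + 80 + 70 + 60 + 50 + 50 = 1430 kg.
Lower bound: ⌈1430/330⌉ = 5 vans.
A packing using 5 vans:
  van 1: 240 + 80 = 320
  van 2: 230 + 100 = 330
  van 3: 230 + 70 = 300
  van 4: 210 + 110 = 320
  van 5: 60 + 50 + 50 = 160
This matches the lower bound, so 5 is optimal.

5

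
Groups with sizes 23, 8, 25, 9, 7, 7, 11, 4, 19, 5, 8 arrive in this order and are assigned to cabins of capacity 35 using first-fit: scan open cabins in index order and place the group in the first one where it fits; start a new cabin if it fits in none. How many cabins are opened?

  23 → cabin 1 (new)  [load 23/35]
  8 → cabin 1  [load 31/35]
  25 → cabin 2 (new)  [load 25/35]
  9 → cabin 2  [load 34/35]
  7 → cabin 3 (new)  [load 7/35]
  7 → cabin 3  [load 14/35]
  11 → cabin 3  [load 25/35]
  4 → cabin 1  [load 35/35]
  19 → cabin 4 (new)  [load 19/35]
  5 → cabin 3  [load 30/35]
  8 → cabin 4  [load 27/35]
4 cabins opened.

4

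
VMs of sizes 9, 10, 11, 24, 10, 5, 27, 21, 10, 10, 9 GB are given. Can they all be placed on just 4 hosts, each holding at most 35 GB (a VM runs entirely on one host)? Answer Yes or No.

No

Total = 146 GB; ⌈146/35⌉ = 5.
At least 5 hosts are required, but only 4 are allowed.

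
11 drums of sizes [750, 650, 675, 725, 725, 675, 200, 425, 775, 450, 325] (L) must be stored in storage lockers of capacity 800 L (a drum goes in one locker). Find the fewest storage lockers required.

Total = 775 + 750 + 725 + 725 + 675 + 675 + 650 + 450 + 425 + 325 + 200 = 6375 L.
Lower bound: ⌈6375/800⌉ = 8 storage lockers.
Also, 9 drums each exceed 400 L, and no two of those can share a locker, so at least 9 storage lockers are needed.
A packing using 9 storage lockers:
  locker 1: 775 = 775
  locker 2: 750 = 750
  locker 3: 725 = 725
  locker 4: 725 = 725
  locker 5: 675 = 675
  locker 6: 675 = 675
  locker 7: 650 = 650
  locker 8: 450 + 325 = 775
  locker 9: 425 + 200 = 625
This matches the lower bound, so 9 is optimal.

9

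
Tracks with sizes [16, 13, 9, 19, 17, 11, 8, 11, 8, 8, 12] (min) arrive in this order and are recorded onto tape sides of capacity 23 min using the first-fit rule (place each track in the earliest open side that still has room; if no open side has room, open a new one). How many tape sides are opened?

7

  16 → side 1 (new)  [load 16/23]
  13 → side 2 (new)  [load 13/23]
  9 → side 2  [load 22/23]
  19 → side 3 (new)  [load 19/23]
  17 → side 4 (new)  [load 17/23]
  11 → side 5 (new)  [load 11/23]
  8 → side 5  [load 19/23]
  11 → side 6 (new)  [load 11/23]
  8 → side 6  [load 19/23]
  8 → side 7 (new)  [load 8/23]
  12 → side 7  [load 20/23]
7 tape sides opened.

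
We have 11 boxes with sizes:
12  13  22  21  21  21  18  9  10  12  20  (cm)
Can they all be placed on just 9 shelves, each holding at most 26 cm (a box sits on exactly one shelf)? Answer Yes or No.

Yes

A valid assignment using 9 shelves:
  shelf 1: 22 = 22
  shelf 2: 21 = 21
  shelf 3: 21 = 21
  shelf 4: 21 = 21
  shelf 5: 20 = 20
  shelf 6: 18 = 18
  shelf 7: 13 + 12 = 25
  shelf 8: 12 + 10 = 22
  shelf 9: 9 = 9
Every load is within 26 cm, so 9 shelves suffice.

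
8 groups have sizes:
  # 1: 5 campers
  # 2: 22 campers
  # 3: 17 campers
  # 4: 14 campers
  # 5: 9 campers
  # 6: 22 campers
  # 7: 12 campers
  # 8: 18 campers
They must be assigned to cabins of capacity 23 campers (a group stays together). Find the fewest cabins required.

Total = 22 + 22 + 18 + 17 + 14 + 12 + 9 + 5 = 119 campers.
Lower bound: ⌈119/23⌉ = 6 cabins.
A packing using 6 cabins:
  cabin 1: 22 = 22
  cabin 2: 22 = 22
  cabin 3: 18 + 5 = 23
  cabin 4: 17 = 17
  cabin 5: 14 + 9 = 23
  cabin 6: 12 = 12
This matches the lower bound, so 6 is optimal.

6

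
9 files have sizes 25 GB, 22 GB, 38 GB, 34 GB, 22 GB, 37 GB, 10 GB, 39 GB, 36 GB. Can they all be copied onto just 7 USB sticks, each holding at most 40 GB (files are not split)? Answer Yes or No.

No

Total = 263 GB; ⌈263/40⌉ = 7.
8 files each exceed half the capacity and cannot share a USB stick, forcing at least 8 USB sticks.
At least 8 USB sticks are required, but only 7 are allowed.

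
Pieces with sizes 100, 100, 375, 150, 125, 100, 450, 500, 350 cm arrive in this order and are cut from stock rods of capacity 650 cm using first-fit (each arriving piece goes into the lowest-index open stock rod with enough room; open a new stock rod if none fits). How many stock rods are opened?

  100 → stock rod 1 (new)  [load 100/650]
  100 → stock rod 1  [load 200/650]
  375 → stock rod 1  [load 575/650]
  150 → stock rod 2 (new)  [load 150/650]
  125 → stock rod 2  [load 275/650]
  100 → stock rod 2  [load 375/650]
  450 → stock rod 3 (new)  [load 450/650]
  500 → stock rod 4 (new)  [load 500/650]
  350 → stock rod 5 (new)  [load 350/650]
5 stock rods opened.

5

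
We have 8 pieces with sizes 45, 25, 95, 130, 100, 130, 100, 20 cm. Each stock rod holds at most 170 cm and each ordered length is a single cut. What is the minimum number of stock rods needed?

5

Total = 130 + 130 + 100 + 100 + 95 + 45 + 25 + 20 = 645 cm.
Lower bound: ⌈645/170⌉ = 4 stock rods.
Also, 5 pieces each exceed 85 cm, and no two of those can share a stock rod, so at least 5 stock rods are needed.
A packing using 5 stock rods:
  stock rod 1: 130 + 25 = 155
  stock rod 2: 130 + 20 = 150
  stock rod 3: 100 + 45 = 145
  stock rod 4: 100 = 100
  stock rod 5: 95 = 95
This matches the lower bound, so 5 is optimal.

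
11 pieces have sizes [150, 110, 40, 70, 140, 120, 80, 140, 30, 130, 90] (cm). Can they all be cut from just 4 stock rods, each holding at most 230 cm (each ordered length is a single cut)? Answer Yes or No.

No

Total = 1100 cm; ⌈1100/230⌉ = 5.
At least 5 stock rods are required, but only 4 are allowed.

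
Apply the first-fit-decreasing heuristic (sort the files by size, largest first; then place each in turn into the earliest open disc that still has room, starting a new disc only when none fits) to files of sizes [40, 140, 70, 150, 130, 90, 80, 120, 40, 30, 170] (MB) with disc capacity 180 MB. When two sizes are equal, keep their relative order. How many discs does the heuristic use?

Sorted descending: 170, 150, 140, 130, 120, 90, 80, 70, 40, 40, 30.
  170 → disc 1 (new)  [load 170/180]
  150 → disc 2 (new)  [load 150/180]
  140 → disc 3 (new)  [load 140/180]
  130 → disc 4 (new)  [load 130/180]
  120 → disc 5 (new)  [load 120/180]
  90 → disc 6 (new)  [load 90/180]
  80 → disc 6  [load 170/180]
  70 → disc 7 (new)  [load 70/180]
  40 → disc 3  [load 180/180]
  40 → disc 4  [load 170/180]
  30 → disc 2  [load 180/180]
7 discs opened.

7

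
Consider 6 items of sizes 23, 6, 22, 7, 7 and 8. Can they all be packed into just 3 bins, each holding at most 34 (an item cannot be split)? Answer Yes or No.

Yes

A valid assignment using 3 bins:
  bin 1: 23 + 8 = 31
  bin 2: 22 + 7 = 29
  bin 3: 7 + 6 = 13
Every load is within 34, so 3 bins suffice.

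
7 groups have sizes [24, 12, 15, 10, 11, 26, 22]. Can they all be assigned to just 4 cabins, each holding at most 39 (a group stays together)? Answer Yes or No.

A valid assignment using 4 cabins:
  cabin 1: 26 + 12 = 38
  cabin 2: 24 + 15 = 39
  cabin 3: 22 + 11 = 33
  cabin 4: 10 = 10
Every load is within 39, so 4 cabins suffice.

Yes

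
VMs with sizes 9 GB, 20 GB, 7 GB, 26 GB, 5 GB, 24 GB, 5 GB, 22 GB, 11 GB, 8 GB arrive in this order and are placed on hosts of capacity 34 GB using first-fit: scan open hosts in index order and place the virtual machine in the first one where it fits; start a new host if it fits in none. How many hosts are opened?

  9 → host 1 (new)  [load 9/34]
  20 → host 1  [load 29/34]
  7 → host 2 (new)  [load 7/34]
  26 → host 2  [load 33/34]
  5 → host 1  [load 34/34]
  24 → host 3 (new)  [load 24/34]
  5 → host 3  [load 29/34]
  22 → host 4 (new)  [load 22/34]
  11 → host 4  [load 33/34]
  8 → host 5 (new)  [load 8/34]
5 hosts opened.

5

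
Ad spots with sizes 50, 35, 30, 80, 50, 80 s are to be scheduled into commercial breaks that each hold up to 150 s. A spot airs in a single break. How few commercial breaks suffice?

Total = 80 + 80 + 50 + 50 + 35 + 30 = 325 s.
Lower bound: ⌈325/150⌉ = 3 commercial breaks.
A packing using 3 commercial breaks:
  break 1: 80 + 50 = 130
  break 2: 80 + 50 = 130
  break 3: 35 + 30 = 65
This matches the lower bound, so 3 is optimal.

3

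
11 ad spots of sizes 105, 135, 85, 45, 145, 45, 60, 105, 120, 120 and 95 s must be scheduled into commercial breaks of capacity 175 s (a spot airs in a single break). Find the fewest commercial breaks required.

8

Total = 145 + 135 + 120 + 120 + 105 + 105 + 95 + 85 + 60 + 45 + 45 = 1060 s.
Lower bound: ⌈1060/175⌉ = 7 commercial breaks.
A packing using 8 commercial breaks:
  break 1: 145 = 145
  break 2: 135 = 135
  break 3: 120 + 45 = 165
  break 4: 120 + 45 = 165
  break 5: 105 + 60 = 165
  break 6: 105 = 105
  break 7: 95 = 95
  break 8: 85 = 85
No arrangement into 7 commercial breaks stays within capacity, so 8 is optimal.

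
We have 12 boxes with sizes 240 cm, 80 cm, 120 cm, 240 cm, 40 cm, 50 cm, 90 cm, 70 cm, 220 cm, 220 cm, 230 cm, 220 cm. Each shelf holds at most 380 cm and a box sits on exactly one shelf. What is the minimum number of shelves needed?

6

Total = 240 + 240 + 230 + 220 + 220 + 220 + 120 + 90 + 80 + 70 + 50 + 40 = 1820 cm.
Lower bound: ⌈1820/380⌉ = 5 shelves.
Also, 6 boxes each exceed 190 cm, and no two of those can share a shelf, so at least 6 shelves are needed.
A packing using 6 shelves:
  shelf 1: 240 + 120 = 360
  shelf 2: 240 + 90 + 50 = 380
  shelf 3: 230 + 80 + 70 = 380
  shelf 4: 220 + 40 = 260
  shelf 5: 220 = 220
  shelf 6: 220 = 220
This matches the lower bound, so 6 is optimal.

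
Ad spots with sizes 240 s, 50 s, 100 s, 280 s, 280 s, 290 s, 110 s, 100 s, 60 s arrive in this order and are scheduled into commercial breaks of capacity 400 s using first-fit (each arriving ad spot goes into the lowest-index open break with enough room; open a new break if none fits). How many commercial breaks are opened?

4

  240 → break 1 (new)  [load 240/400]
  50 → break 1  [load 290/400]
  100 → break 1  [load 390/400]
  280 → break 2 (new)  [load 280/400]
  280 → break 3 (new)  [load 280/400]
  290 → break 4 (new)  [load 290/400]
  110 → break 2  [load 390/400]
  100 → break 3  [load 380/400]
  60 → break 4  [load 350/400]
4 commercial breaks opened.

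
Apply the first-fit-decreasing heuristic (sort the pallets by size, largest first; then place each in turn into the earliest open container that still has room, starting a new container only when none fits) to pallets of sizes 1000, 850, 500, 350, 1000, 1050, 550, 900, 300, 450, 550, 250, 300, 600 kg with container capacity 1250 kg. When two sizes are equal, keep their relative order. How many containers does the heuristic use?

8

Sorted descending: 1050, 1000, 1000, 900, 850, 600, 550, 550, 500, 450, 350, 300, 300, 250.
  1050 → container 1 (new)  [load 1050/1250]
  1000 → container 2 (new)  [load 1000/1250]
  1000 → container 3 (new)  [load 1000/1250]
  900 → container 4 (new)  [load 900/1250]
  850 → container 5 (new)  [load 850/1250]
  600 → container 6 (new)  [load 600/1250]
  550 → container 6  [load 1150/1250]
  550 → container 7 (new)  [load 550/1250]
  500 → container 7  [load 1050/1250]
  450 → container 8 (new)  [load 450/1250]
  350 → container 4  [load 1250/1250]
  300 → container 5  [load 1150/1250]
  300 → container 8  [load 750/1250]
  250 → container 2  [load 1250/1250]
8 containers opened.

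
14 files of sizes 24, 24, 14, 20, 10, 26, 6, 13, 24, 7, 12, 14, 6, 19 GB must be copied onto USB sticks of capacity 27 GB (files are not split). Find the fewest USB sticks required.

Total = 26 + 24 + 24 + 24 + 20 + 19 + 14 + 14 + 13 + 12 + 10 + 7 + 6 + 6 = 219 GB.
Lower bound: ⌈219/27⌉ = 9 USB sticks.
A packing using 9 USB sticks:
  USB stick 1: 26 = 26
  USB stick 2: 24 = 24
  USB stick 3: 24 = 24
  USB stick 4: 24 = 24
  USB stick 5: 20 + 7 = 27
  USB stick 6: 19 + 6 = 25
  USB stick 7: 14 + 13 = 27
  USB stick 8: 14 + 12 = 26
  USB stick 9: 10 + 6 = 16
This matches the lower bound, so 9 is optimal.

9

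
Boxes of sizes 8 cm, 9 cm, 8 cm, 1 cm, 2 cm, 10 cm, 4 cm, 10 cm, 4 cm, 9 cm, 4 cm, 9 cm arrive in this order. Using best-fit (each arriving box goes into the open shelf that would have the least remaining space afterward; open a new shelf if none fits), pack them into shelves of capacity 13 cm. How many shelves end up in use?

7

  8 → shelf 1 (new)  [load 8/13]
  9 → shelf 2 (new)  [load 9/13]
  8 → shelf 3 (new)  [load 8/13]
  1 → shelf 2  [load 10/13]
  2 → shelf 2  [load 12/13]
  10 → shelf 4 (new)  [load 10/13]
  4 → shelf 1  [load 12/13]
  10 → shelf 5 (new)  [load 10/13]
  4 → shelf 3  [load 12/13]
  9 → shelf 6 (new)  [load 9/13]
  4 → shelf 6  [load 13/13]
  9 → shelf 7 (new)  [load 9/13]
7 shelves opened.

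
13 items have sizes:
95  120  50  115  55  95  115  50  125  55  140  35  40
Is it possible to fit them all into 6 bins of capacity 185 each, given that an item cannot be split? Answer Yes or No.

Total = 1090; ⌈1090/185⌉ = 6.
7 items each exceed half the capacity and cannot share a bin, forcing at least 7 bins.
At least 7 bins are required, but only 6 are allowed.

No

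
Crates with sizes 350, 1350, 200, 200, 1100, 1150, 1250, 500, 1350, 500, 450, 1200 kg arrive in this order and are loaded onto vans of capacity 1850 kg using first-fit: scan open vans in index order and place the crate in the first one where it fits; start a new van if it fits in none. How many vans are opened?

  350 → van 1 (new)  [load 350/1850]
  1350 → van 1  [load 1700/1850]
  200 → van 2 (new)  [load 200/1850]
  200 → van 2  [load 400/1850]
  1100 → van 2  [load 1500/1850]
  1150 → van 3 (new)  [load 1150/1850]
  1250 → van 4 (new)  [load 1250/1850]
  500 → van 3  [load 1650/1850]
  1350 → van 5 (new)  [load 1350/1850]
  500 → van 4  [load 1750/1850]
  450 → van 5  [load 1800/1850]
  1200 → van 6 (new)  [load 1200/1850]
6 vans opened.

6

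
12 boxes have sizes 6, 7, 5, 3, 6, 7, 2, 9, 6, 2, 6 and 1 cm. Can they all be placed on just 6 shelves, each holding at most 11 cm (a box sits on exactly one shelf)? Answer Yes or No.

No

Total = 60 cm; ⌈60/11⌉ = 6.
7 boxes each exceed half the capacity and cannot share a shelf, forcing at least 7 shelves.
At least 7 shelves are required, but only 6 are allowed.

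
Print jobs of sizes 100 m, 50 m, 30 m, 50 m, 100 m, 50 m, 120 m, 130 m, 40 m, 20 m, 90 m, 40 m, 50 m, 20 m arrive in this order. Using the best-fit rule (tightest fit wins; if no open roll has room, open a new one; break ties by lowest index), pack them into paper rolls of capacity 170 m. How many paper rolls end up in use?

6

  100 → roll 1 (new)  [load 100/170]
  50 → roll 1  [load 150/170]
  30 → roll 2 (new)  [load 30/170]
  50 → roll 2  [load 80/170]
  100 → roll 3 (new)  [load 100/170]
  50 → roll 3  [load 150/170]
  120 → roll 4 (new)  [load 120/170]
  130 → roll 5 (new)  [load 130/170]
  40 → roll 5  [load 170/170]
  20 → roll 1  [load 170/170]
  90 → roll 2  [load 170/170]
  40 → roll 4  [load 160/170]
  50 → roll 6 (new)  [load 50/170]
  20 → roll 3  [load 170/170]
6 paper rolls opened.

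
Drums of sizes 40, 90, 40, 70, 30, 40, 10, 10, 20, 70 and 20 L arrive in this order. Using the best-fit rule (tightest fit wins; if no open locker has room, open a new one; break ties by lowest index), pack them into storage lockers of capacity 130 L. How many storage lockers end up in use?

  40 → locker 1 (new)  [load 40/130]
  90 → locker 1  [load 130/130]
  40 → locker 2 (new)  [load 40/130]
  70 → locker 2  [load 110/130]
  30 → locker 3 (new)  [load 30/130]
  40 → locker 3  [load 70/130]
  10 → locker 2  [load 120/130]
  10 → locker 2  [load 130/130]
  20 → locker 3  [load 90/130]
  70 → locker 4 (new)  [load 70/130]
  20 → locker 3  [load 110/130]
4 storage lockers opened.

4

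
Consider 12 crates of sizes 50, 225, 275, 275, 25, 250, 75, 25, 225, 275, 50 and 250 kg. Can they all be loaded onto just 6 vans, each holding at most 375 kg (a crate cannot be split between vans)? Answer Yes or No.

No

Total = 2000 kg; ⌈2000/375⌉ = 6.
7 crates each exceed half the capacity and cannot share a van, forcing at least 7 vans.
At least 7 vans are required, but only 6 are allowed.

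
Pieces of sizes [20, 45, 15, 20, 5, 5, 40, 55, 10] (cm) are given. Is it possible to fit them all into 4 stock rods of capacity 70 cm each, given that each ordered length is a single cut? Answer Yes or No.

A valid assignment using 4 stock rods:
  stock rod 1: 55 + 15 = 70
  stock rod 2: 45 + 20 + 5 = 70
  stock rod 3: 40 + 20 + 10 = 70
  stock rod 4: 5 = 5
Every load is within 70 cm, so 4 stock rods suffice.

Yes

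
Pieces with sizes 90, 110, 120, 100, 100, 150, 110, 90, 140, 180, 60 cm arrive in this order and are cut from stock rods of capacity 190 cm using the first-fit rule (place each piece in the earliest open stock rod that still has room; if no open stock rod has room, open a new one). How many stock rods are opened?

8

  90 → stock rod 1 (new)  [load 90/190]
  110 → stock rod 2 (new)  [load 110/190]
  120 → stock rod 3 (new)  [load 120/190]
  100 → stock rod 1  [load 190/190]
  100 → stock rod 4 (new)  [load 100/190]
  150 → stock rod 5 (new)  [load 150/190]
  110 → stock rod 6 (new)  [load 110/190]
  90 → stock rod 4  [load 190/190]
  140 → stock rod 7 (new)  [load 140/190]
  180 → stock rod 8 (new)  [load 180/190]
  60 → stock rod 2  [load 170/190]
8 stock rods opened.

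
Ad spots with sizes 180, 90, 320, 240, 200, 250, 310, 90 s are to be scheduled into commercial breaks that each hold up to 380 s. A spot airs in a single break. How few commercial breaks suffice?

5

Total = 320 + 310 + 250 + 240 + 200 + 180 + 90 + 90 = 1680 s.
Lower bound: ⌈1680/380⌉ = 5 commercial breaks.
A packing using 5 commercial breaks:
  break 1: 320 = 320
  break 2: 310 = 310
  break 3: 250 + 90 = 340
  break 4: 240 + 90 = 330
  break 5: 200 + 180 = 380
This matches the lower bound, so 5 is optimal.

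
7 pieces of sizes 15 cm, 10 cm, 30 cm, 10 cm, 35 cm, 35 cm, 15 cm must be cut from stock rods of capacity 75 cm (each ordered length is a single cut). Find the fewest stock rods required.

Total = 35 + 35 + 30 + 15 + 15 + 10 + 10 = 150 cm.
Lower bound: ⌈150/75⌉ = 2 stock rods.
A packing using 2 stock rods:
  stock rod 1: 35 + 30 + 10 = 75
  stock rod 2: 35 + 15 + 15 + 10 = 75
This matches the lower bound, so 2 is optimal.

2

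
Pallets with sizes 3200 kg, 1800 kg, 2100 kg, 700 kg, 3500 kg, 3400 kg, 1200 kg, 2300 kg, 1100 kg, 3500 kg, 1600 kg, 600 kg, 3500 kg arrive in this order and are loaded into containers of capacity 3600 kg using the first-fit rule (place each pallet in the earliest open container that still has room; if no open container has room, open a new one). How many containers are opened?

9

  3200 → container 1 (new)  [load 3200/3600]
  1800 → container 2 (new)  [load 1800/3600]
  2100 → container 3 (new)  [load 2100/3600]
  700 → container 2  [load 2500/3600]
  3500 → container 4 (new)  [load 3500/3600]
  3400 → container 5 (new)  [load 3400/3600]
  1200 → container 3  [load 3300/3600]
  2300 → container 6 (new)  [load 2300/3600]
  1100 → container 2  [load 3600/3600]
  3500 → container 7 (new)  [load 3500/3600]
  1600 → container 8 (new)  [load 1600/3600]
  600 → container 6  [load 2900/3600]
  3500 → container 9 (new)  [load 3500/3600]
9 containers opened.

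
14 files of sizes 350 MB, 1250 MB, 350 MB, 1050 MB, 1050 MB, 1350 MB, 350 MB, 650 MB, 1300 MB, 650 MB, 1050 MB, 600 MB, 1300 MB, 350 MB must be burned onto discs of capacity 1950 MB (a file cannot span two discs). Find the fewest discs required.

Total = 1350 + 1300 + 1300 + 1250 + 1050 + 1050 + 1050 + 650 + 650 + 600 + 350 + 350 + 350 + 350 = 11650 MB.
Lower bound: ⌈11650/1950⌉ = 6 discs.
Also, 7 files each exceed 975 MB, and no two of those can share a disc, so at least 7 discs are needed.
A packing using 7 discs:
  disc 1: 1350 + 600 = 1950
  disc 2: 1300 + 650 = 1950
  disc 3: 1300 + 650 = 1950
  disc 4: 1250 + 350 + 350 = 1950
  disc 5: 1050 + 350 + 350 = 1750
  disc 6: 1050 = 1050
  disc 7: 1050 = 1050
This matches the lower bound, so 7 is optimal.

7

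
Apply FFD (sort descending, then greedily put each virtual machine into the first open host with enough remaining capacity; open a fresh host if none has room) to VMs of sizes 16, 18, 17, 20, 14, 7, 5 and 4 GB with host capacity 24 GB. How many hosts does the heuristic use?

Sorted descending: 20, 18, 17, 16, 14, 7, 5, 4.
  20 → host 1 (new)  [load 20/24]
  18 → host 2 (new)  [load 18/24]
  17 → host 3 (new)  [load 17/24]
  16 → host 4 (new)  [load 16/24]
  14 → host 5 (new)  [load 14/24]
  7 → host 3  [load 24/24]
  5 → host 2  [load 23/24]
  4 → host 1  [load 24/24]
5 hosts opened.

5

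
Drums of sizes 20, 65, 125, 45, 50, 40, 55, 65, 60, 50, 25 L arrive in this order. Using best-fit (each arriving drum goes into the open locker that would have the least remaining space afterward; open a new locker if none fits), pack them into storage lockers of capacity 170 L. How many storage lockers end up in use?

4

  20 → locker 1 (new)  [load 20/170]
  65 → locker 1  [load 85/170]
  125 → locker 2 (new)  [load 125/170]
  45 → locker 2  [load 170/170]
  50 → locker 1  [load 135/170]
  40 → locker 3 (new)  [load 40/170]
  55 → locker 3  [load 95/170]
  65 → locker 3  [load 160/170]
  60 → locker 4 (new)  [load 60/170]
  50 → locker 4  [load 110/170]
  25 → locker 1  [load 160/170]
4 storage lockers opened.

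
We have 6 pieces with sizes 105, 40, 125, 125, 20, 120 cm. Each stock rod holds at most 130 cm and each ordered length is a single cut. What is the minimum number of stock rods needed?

5

Total = 125 + 125 + 120 + 105 + 40 + 20 = 535 cm.
Lower bound: ⌈535/130⌉ = 5 stock rods.
A packing using 5 stock rods:
  stock rod 1: 125 = 125
  stock rod 2: 125 = 125
  stock rod 3: 120 = 120
  stock rod 4: 105 + 20 = 125
  stock rod 5: 40 = 40
This matches the lower bound, so 5 is optimal.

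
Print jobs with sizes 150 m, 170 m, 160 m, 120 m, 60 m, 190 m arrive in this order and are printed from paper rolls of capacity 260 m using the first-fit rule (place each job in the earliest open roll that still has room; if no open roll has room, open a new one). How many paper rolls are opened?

5

  150 → roll 1 (new)  [load 150/260]
  170 → roll 2 (new)  [load 170/260]
  160 → roll 3 (new)  [load 160/260]
  120 → roll 4 (new)  [load 120/260]
  60 → roll 1  [load 210/260]
  190 → roll 5 (new)  [load 190/260]
5 paper rolls opened.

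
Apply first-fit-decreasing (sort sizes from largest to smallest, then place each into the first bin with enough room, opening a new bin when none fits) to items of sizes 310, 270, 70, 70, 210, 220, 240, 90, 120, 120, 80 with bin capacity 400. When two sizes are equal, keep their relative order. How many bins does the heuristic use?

Sorted descending: 310, 270, 240, 220, 210, 120, 120, 90, 80, 70, 70.
  310 → bin 1 (new)  [load 310/400]
  270 → bin 2 (new)  [load 270/400]
  240 → bin 3 (new)  [load 240/400]
  220 → bin 4 (new)  [load 220/400]
  210 → bin 5 (new)  [load 210/400]
  120 → bin 2  [load 390/400]
  120 → bin 3  [load 360/400]
  90 → bin 1  [load 400/400]
  80 → bin 4  [load 300/400]
  70 → bin 4  [load 370/400]
  70 → bin 5  [load 280/400]
5 bins opened.

5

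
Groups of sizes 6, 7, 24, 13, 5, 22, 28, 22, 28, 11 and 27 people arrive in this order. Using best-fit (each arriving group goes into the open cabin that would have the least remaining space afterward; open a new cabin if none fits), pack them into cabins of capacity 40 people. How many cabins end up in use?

6

  6 → cabin 1 (new)  [load 6/40]
  7 → cabin 1  [load 13/40]
  24 → cabin 1  [load 37/40]
  13 → cabin 2 (new)  [load 13/40]
  5 → cabin 2  [load 18/40]
  22 → cabin 2  [load 40/40]
  28 → cabin 3 (new)  [load 28/40]
  22 → cabin 4 (new)  [load 22/40]
  28 → cabin 5 (new)  [load 28/40]
  11 → cabin 3  [load 39/40]
  27 → cabin 6 (new)  [load 27/40]
6 cabins opened.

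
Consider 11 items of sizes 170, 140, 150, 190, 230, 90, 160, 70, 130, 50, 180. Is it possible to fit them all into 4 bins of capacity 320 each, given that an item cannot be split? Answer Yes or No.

No

Total = 1560; ⌈1560/320⌉ = 5.
At least 5 bins are required, but only 4 are allowed.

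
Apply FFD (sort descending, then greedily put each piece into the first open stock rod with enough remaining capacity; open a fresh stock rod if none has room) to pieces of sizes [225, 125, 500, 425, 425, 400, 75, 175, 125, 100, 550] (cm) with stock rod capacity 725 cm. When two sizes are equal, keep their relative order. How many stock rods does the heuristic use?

Sorted descending: 550, 500, 425, 425, 400, 225, 175, 125, 125, 100, 75.
  550 → stock rod 1 (new)  [load 550/725]
  500 → stock rod 2 (new)  [load 500/725]
  425 → stock rod 3 (new)  [load 425/725]
  425 → stock rod 4 (new)  [load 425/725]
  400 → stock rod 5 (new)  [load 400/725]
  225 → stock rod 2  [load 725/725]
  175 → stock rod 1  [load 725/725]
  125 → stock rod 3  [load 550/725]
  125 → stock rod 3  [load 675/725]
  100 → stock rod 4  [load 525/725]
  75 → stock rod 4  [load 600/725]
5 stock rods opened.

5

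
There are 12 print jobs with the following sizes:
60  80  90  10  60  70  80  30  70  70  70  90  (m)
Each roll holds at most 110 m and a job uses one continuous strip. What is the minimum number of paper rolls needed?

10

Total = 90 + 90 + 80 + 80 + 70 + 70 + 70 + 70 + 60 + 60 + 30 + 10 = 780 m.
Lower bound: ⌈780/110⌉ = 8 paper rolls.
Also, 10 print jobs each exceed 55 m, and no two of those can share a roll, so at least 10 paper rolls are needed.
A packing using 10 paper rolls:
  roll 1: 90 + 10 = 100
  roll 2: 90 = 90
  roll 3: 80 + 30 = 110
  roll 4: 80 = 80
  roll 5: 70 = 70
  roll 6: 70 = 70
  roll 7: 70 = 70
  roll 8: 70 = 70
  roll 9: 60 = 60
  roll 10: 60 = 60
This matches the lower bound, so 10 is optimal.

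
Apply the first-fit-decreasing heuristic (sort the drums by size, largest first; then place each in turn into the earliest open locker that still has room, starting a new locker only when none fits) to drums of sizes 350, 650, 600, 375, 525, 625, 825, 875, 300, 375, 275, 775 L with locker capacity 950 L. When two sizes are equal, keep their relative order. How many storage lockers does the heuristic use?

Sorted descending: 875, 825, 775, 650, 625, 600, 525, 375, 375, 350, 300, 275.
  875 → locker 1 (new)  [load 875/950]
  825 → locker 2 (new)  [load 825/950]
  775 → locker 3 (new)  [load 775/950]
  650 → locker 4 (new)  [load 650/950]
  625 → locker 5 (new)  [load 625/950]
  600 → locker 6 (new)  [load 600/950]
  525 → locker 7 (new)  [load 525/950]
  375 → locker 7  [load 900/950]
  375 → locker 8 (new)  [load 375/950]
  350 → locker 6  [load 950/950]
  300 → locker 4  [load 950/950]
  275 → locker 5  [load 900/950]
8 storage lockers opened.

8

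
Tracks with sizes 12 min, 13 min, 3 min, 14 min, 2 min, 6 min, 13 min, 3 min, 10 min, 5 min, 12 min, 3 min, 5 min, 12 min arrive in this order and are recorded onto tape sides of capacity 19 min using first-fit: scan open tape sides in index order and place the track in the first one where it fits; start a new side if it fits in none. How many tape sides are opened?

7

  12 → side 1 (new)  [load 12/19]
  13 → side 2 (new)  [load 13/19]
  3 → side 1  [load 15/19]
  14 → side 3 (new)  [load 14/19]
  2 → side 1  [load 17/19]
  6 → side 2  [load 19/19]
  13 → side 4 (new)  [load 13/19]
  3 → side 3  [load 17/19]
  10 → side 5 (new)  [load 10/19]
  5 → side 4  [load 18/19]
  12 → side 6 (new)  [load 12/19]
  3 → side 5  [load 13/19]
  5 → side 5  [load 18/19]
  12 → side 7 (new)  [load 12/19]
7 tape sides opened.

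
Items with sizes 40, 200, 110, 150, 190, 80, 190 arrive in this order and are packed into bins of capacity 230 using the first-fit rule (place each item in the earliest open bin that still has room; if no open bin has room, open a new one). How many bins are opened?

5

  40 → bin 1 (new)  [load 40/230]
  200 → bin 2 (new)  [load 200/230]
  110 → bin 1  [load 150/230]
  150 → bin 3 (new)  [load 150/230]
  190 → bin 4 (new)  [load 190/230]
  80 → bin 1  [load 230/230]
  190 → bin 5 (new)  [load 190/230]
5 bins opened.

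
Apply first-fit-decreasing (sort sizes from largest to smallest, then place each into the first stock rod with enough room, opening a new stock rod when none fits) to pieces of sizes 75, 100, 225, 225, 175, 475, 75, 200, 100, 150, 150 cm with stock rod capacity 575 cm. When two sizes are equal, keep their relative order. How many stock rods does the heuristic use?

Sorted descending: 475, 225, 225, 200, 175, 150, 150, 100, 100, 75, 75.
  475 → stock rod 1 (new)  [load 475/575]
  225 → stock rod 2 (new)  [load 225/575]
  225 → stock rod 2  [load 450/575]
  200 → stock rod 3 (new)  [load 200/575]
  175 → stock rod 3  [load 375/575]
  150 → stock rod 3  [load 525/575]
  150 → stock rod 4 (new)  [load 150/575]
  100 → stock rod 1  [load 575/575]
  100 → stock rod 2  [load 550/575]
  75 → stock rod 4  [load 225/575]
  75 → stock rod 4  [load 300/575]
4 stock rods opened.

4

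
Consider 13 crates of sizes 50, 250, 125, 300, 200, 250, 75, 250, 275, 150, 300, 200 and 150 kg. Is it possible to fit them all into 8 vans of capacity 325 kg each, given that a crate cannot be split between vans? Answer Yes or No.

Total = 2575 kg; ⌈2575/325⌉ = 8.
The bound of 8 does not rule out 8, but exhaustive search shows no assignment into 8 vans of capacity 325 kg exists — the minimum is 9.

No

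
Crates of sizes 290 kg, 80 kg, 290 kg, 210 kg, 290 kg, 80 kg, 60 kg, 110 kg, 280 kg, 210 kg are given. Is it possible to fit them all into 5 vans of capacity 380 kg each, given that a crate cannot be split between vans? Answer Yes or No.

No

Total = 1900 kg; ⌈1900/380⌉ = 5.
6 crates each exceed half the capacity and cannot share a van, forcing at least 6 vans.
At least 6 vans are required, but only 5 are allowed.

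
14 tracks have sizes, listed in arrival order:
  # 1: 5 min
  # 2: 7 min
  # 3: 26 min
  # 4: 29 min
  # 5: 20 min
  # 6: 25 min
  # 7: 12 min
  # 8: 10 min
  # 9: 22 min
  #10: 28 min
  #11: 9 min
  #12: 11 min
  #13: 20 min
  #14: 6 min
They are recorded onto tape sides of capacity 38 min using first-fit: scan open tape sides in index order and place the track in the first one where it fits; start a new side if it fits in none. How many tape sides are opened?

7

  5 → side 1 (new)  [load 5/38]
  7 → side 1  [load 12/38]
  26 → side 1  [load 38/38]
  29 → side 2 (new)  [load 29/38]
  20 → side 3 (new)  [load 20/38]
  25 → side 4 (new)  [load 25/38]
  12 → side 3  [load 32/38]
  10 → side 4  [load 35/38]
  22 → side 5 (new)  [load 22/38]
  28 → side 6 (new)  [load 28/38]
  9 → side 2  [load 38/38]
  11 → side 5  [load 33/38]
  20 → side 7 (new)  [load 20/38]
  6 → side 3  [load 38/38]
7 tape sides opened.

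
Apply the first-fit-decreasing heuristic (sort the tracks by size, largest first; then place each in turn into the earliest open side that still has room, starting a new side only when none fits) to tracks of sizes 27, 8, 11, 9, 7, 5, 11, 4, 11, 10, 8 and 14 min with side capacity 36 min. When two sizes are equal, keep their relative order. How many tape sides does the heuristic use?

4

Sorted descending: 27, 14, 11, 11, 11, 10, 9, 8, 8, 7, 5, 4.
  27 → side 1 (new)  [load 27/36]
  14 → side 2 (new)  [load 14/36]
  11 → side 2  [load 25/36]
  11 → side 2  [load 36/36]
  11 → side 3 (new)  [load 11/36]
  10 → side 3  [load 21/36]
  9 → side 1  [load 36/36]
  8 → side 3  [load 29/36]
  8 → side 4 (new)  [load 8/36]
  7 → side 3  [load 36/36]
  5 → side 4  [load 13/36]
  4 → side 4  [load 17/36]
4 tape sides opened.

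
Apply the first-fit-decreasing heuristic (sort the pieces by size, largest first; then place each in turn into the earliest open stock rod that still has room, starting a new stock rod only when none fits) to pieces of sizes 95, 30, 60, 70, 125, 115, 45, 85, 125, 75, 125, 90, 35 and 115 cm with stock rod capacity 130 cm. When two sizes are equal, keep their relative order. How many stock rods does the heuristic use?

Sorted descending: 125, 125, 125, 115, 115, 95, 90, 85, 75, 70, 60, 45, 35, 30.
  125 → stock rod 1 (new)  [load 125/130]
  125 → stock rod 2 (new)  [load 125/130]
  125 → stock rod 3 (new)  [load 125/130]
  115 → stock rod 4 (new)  [load 115/130]
  115 → stock rod 5 (new)  [load 115/130]
  95 → stock rod 6 (new)  [load 95/130]
  90 → stock rod 7 (new)  [load 90/130]
  85 → stock rod 8 (new)  [load 85/130]
  75 → stock rod 9 (new)  [load 75/130]
  70 → stock rod 10 (new)  [load 70/130]
  60 → stock rod 10  [load 130/130]
  45 → stock rod 8  [load 130/130]
  35 → stock rod 6  [load 130/130]
  30 → stock rod 7  [load 120/130]
10 stock rods opened.

10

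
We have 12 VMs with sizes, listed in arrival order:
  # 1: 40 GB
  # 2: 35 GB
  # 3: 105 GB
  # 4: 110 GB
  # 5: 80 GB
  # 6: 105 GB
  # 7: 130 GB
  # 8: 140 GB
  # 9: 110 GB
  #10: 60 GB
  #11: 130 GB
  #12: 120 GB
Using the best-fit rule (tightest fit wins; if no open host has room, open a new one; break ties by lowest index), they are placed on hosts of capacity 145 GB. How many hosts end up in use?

  40 → host 1 (new)  [load 40/145]
  35 → host 1  [load 75/145]
  105 → host 2 (new)  [load 105/145]
  110 → host 3 (new)  [load 110/145]
  80 → host 4 (new)  [load 80/145]
  105 → host 5 (new)  [load 105/145]
  130 → host 6 (new)  [load 130/145]
  140 → host 7 (new)  [load 140/145]
  110 → host 8 (new)  [load 110/145]
  60 → host 4  [load 140/145]
  130 → host 9 (new)  [load 130/145]
  120 → host 10 (new)  [load 120/145]
10 hosts opened.

10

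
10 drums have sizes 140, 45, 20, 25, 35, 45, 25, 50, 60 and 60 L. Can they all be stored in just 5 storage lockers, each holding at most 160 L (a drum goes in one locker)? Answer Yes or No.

Yes

A valid assignment using 4 storage lockers:
  locker 1: 140 + 20 = 160
  locker 2: 60 + 60 + 35 = 155
  locker 3: 50 + 45 + 45 = 140
  locker 4: 25 + 25 = 50
That uses only 4 ≤ 5, so 5 storage lockers are enough.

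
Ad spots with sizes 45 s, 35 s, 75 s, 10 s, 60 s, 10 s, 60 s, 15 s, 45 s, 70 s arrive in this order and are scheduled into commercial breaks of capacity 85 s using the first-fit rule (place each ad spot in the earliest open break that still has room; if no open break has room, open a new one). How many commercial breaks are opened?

6

  45 → break 1 (new)  [load 45/85]
  35 → break 1  [load 80/85]
  75 → break 2 (new)  [load 75/85]
  10 → break 2  [load 85/85]
  60 → break 3 (new)  [load 60/85]
  10 → break 3  [load 70/85]
  60 → break 4 (new)  [load 60/85]
  15 → break 3  [load 85/85]
  45 → break 5 (new)  [load 45/85]
  70 → break 6 (new)  [load 70/85]
6 commercial breaks opened.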